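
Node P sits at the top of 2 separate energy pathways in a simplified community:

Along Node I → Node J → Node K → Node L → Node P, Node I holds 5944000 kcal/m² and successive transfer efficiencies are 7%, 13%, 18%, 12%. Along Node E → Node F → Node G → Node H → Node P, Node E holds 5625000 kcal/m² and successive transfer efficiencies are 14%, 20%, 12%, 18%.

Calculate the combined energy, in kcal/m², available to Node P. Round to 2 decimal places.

Via Node I: 5944000 × 0.07 × 0.13 × 0.18 × 0.12 = 1168.35264 kcal/m²
Via Node E: 5625000 × 0.14 × 0.2 × 0.12 × 0.18 = 3402 kcal/m²
Total at Node P: 1168.35264 + 3402 = 4570.35264 kcal/m²

4570.35 kcal/m²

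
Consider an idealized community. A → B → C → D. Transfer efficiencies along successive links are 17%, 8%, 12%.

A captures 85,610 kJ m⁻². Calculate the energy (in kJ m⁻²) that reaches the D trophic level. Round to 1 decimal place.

139.7 kJ m⁻²

B: 85610 × 0.17 = 14553.7 kJ m⁻²
C: 14553.7 × 0.08 = 1164.296 kJ m⁻²
D: 1164.296 × 0.12 = 139.71552 kJ m⁻²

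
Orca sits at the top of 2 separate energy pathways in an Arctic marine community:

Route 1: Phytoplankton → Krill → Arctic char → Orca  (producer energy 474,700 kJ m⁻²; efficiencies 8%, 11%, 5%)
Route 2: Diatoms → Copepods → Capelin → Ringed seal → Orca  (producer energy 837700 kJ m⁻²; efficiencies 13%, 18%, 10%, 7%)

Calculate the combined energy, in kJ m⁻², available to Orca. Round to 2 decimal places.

346.08 kJ m⁻²

Route 1: 474700 × 0.08 × 0.11 × 0.05 = 208.868 kJ m⁻²
Route 2: 837700 × 0.13 × 0.18 × 0.1 × 0.07 = 137.21526 kJ m⁻²
Total at Orca: 208.868 + 137.21526 = 346.08326 kJ m⁻²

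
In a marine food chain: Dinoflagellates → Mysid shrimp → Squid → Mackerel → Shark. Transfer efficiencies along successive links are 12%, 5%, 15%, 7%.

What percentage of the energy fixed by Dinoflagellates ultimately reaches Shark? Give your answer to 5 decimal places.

Product of link efficiencies: 0.12 × 0.05 × 0.15 × 0.07 = 0.000063
As a percentage: 0.000063 × 100 = 0.00630%

0.00630%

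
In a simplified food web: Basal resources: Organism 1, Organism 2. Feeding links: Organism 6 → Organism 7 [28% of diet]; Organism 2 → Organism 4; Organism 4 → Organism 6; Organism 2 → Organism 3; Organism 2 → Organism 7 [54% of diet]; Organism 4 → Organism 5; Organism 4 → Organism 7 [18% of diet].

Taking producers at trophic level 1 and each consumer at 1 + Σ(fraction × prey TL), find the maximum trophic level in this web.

Organism 3: 1 + 1 = 2
Organism 4: 1 + 1 = 2
Organism 5: 1 + 2 = 3
Organism 6: 1 + 2 = 3
Organism 7: 1 + (0.18×2 + 0.54×1 + 0.28×3) = 2.74

3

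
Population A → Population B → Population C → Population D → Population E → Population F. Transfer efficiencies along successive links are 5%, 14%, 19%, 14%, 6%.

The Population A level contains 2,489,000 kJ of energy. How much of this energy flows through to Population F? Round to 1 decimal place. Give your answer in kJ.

Population B: 2489000 × 0.05 = 124450 kJ
Population C: 124450 × 0.14 = 17423 kJ
Population D: 17423 × 0.19 = 3310.37 kJ
Population E: 3310.37 × 0.14 = 463.4518 kJ
Population F: 463.4518 × 0.06 = 27.807108 kJ

27.8 kJ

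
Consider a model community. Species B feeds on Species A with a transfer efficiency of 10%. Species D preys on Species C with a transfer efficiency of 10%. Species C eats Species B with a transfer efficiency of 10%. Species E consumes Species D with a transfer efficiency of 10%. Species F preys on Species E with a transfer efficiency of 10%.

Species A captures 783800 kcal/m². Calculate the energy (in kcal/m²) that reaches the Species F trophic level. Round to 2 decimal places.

Species B: 783800 × 0.1 = 78380 kcal/m²
Species C: 78380 × 0.1 = 7838 kcal/m²
Species D: 7838 × 0.1 = 783.8 kcal/m²
Species E: 783.8 × 0.1 = 78.38 kcal/m²
Species F: 78.38 × 0.1 = 7.838 kcal/m²

7.84 kcal/m²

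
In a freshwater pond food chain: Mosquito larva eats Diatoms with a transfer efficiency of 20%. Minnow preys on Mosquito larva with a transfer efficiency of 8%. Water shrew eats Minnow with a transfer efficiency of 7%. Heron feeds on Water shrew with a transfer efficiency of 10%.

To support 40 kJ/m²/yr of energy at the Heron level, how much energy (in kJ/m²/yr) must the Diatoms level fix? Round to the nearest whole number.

Cumulative transfer efficiency: 0.2 × 0.08 × 0.07 × 0.1 = 0.000112
Diatoms energy = 40 / 0.000112 = 357143 kJ/m²/yr

357143 kJ/m²/yr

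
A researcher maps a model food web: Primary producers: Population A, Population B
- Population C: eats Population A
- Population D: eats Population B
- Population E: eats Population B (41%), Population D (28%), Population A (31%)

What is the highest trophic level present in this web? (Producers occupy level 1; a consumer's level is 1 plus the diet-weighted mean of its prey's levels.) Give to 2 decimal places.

2.28

Population C: 1 + 1 = 2
Population D: 1 + 1 = 2
Population E: 1 + (0.41×1 + 0.28×2 + 0.31×1) = 2.28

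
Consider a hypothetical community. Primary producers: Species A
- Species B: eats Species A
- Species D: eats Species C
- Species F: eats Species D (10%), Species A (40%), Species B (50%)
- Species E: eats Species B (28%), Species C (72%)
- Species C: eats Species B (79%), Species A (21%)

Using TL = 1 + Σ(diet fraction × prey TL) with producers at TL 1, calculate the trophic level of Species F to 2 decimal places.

2.78

Species B: 1 + 1 = 2
Species C: 1 + (0.79×2 + 0.21×1) = 2.79
Species D: 1 + 2.79 = 3.79
Species E: 1 + (0.28×2 + 0.72×2.79) = 3.5688
Species F: 1 + (0.1×3.79 + 0.4×1 + 0.5×2) = 2.779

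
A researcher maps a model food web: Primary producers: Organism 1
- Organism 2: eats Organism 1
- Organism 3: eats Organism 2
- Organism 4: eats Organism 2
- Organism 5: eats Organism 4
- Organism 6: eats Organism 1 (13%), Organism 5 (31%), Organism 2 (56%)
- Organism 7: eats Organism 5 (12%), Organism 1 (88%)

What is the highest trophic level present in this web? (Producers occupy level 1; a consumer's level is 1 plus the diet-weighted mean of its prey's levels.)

Organism 2: 1 + 1 = 2
Organism 3: 1 + 2 = 3
Organism 4: 1 + 2 = 3
Organism 5: 1 + 3 = 4
Organism 6: 1 + (0.13×1 + 0.31×4 + 0.56×2) = 3.49
Organism 7: 1 + (0.12×4 + 0.88×1) = 2.36

4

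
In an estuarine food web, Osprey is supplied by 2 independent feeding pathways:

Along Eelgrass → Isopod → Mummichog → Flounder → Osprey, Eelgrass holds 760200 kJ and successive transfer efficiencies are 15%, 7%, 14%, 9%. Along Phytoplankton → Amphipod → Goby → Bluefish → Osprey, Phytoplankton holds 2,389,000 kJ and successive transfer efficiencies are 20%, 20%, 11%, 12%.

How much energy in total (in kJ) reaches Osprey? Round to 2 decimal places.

1361.97 kJ

Via Eelgrass: 760200 × 0.15 × 0.07 × 0.14 × 0.09 = 100.57446 kJ
Via Phytoplankton: 2389000 × 0.2 × 0.2 × 0.11 × 0.12 = 1261.392 kJ
Total at Osprey: 100.57446 + 1261.392 = 1361.96646 kJ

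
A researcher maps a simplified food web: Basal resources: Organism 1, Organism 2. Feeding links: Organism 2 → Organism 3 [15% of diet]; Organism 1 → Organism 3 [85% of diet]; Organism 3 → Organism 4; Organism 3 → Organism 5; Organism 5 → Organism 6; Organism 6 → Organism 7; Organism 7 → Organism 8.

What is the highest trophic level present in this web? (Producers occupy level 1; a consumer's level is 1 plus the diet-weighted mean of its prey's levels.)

6

Organism 3: 1 + (0.15×1 + 0.85×1) = 2
Organism 4: 1 + 2 = 3
Organism 5: 1 + 2 = 3
Organism 6: 1 + 3 = 4
Organism 7: 1 + 4 = 5
Organism 8: 1 + 5 = 6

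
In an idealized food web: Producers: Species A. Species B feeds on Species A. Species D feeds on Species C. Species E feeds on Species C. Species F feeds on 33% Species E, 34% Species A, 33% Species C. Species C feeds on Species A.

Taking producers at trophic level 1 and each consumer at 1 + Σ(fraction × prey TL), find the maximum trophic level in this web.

3

Species B: 1 + 1 = 2
Species C: 1 + 1 = 2
Species D: 1 + 2 = 3
Species E: 1 + 2 = 3
Species F: 1 + (0.33×3 + 0.34×1 + 0.33×2) = 2.99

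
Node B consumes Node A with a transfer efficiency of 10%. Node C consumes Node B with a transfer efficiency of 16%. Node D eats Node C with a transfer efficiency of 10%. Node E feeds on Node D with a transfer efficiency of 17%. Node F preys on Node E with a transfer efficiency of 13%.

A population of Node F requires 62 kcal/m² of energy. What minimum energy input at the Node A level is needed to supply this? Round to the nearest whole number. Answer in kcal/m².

Cumulative transfer efficiency: 0.1 × 0.16 × 0.1 × 0.17 × 0.13 = 0.00003536
Node A energy = 62 / 0.00003536 = 1753394 kcal/m²

1753394 kcal/m²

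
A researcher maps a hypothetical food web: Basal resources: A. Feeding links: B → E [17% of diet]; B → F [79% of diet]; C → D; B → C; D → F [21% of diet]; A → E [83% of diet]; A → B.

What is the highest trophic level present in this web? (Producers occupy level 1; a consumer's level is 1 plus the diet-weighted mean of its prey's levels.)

B: 1 + 1 = 2
C: 1 + 2 = 3
D: 1 + 3 = 4
E: 1 + (0.83×1 + 0.17×2) = 2.17
F: 1 + (0.21×4 + 0.79×2) = 3.42

4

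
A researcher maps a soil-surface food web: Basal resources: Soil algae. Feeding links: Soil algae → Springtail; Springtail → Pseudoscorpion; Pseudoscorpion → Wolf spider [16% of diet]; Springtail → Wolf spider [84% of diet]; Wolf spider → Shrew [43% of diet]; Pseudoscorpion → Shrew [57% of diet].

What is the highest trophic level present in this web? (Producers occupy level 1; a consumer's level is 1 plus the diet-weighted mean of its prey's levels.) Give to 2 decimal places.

Springtail: 1 + 1 = 2
Pseudoscorpion: 1 + 2 = 3
Wolf spider: 1 + (0.16×3 + 0.84×2) = 3.16
Shrew: 1 + (0.43×3.16 + 0.57×3) = 4.0688

4.07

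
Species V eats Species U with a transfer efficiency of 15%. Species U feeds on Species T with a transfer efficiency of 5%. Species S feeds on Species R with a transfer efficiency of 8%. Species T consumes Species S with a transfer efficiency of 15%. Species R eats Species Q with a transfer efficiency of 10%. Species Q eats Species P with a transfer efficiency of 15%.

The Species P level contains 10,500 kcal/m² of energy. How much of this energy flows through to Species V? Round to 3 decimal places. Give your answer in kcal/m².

Species Q: 10500 × 0.15 = 1575 kcal/m²
Species R: 1575 × 0.1 = 157.5 kcal/m²
Species S: 157.5 × 0.08 = 12.6 kcal/m²
Species T: 12.6 × 0.15 = 1.89 kcal/m²
Species U: 1.89 × 0.05 = 0.0945 kcal/m²
Species V: 0.0945 × 0.15 = 0.014175 kcal/m²

0.014 kcal/m²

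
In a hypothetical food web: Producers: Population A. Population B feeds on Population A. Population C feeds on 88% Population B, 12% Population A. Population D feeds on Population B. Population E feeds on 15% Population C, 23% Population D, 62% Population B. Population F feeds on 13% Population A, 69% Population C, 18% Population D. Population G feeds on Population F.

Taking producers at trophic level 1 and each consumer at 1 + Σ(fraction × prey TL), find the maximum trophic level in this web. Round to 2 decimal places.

4.66

Population B: 1 + 1 = 2
Population C: 1 + (0.88×2 + 0.12×1) = 2.88
Population D: 1 + 2 = 3
Population E: 1 + (0.15×2.88 + 0.23×3 + 0.62×2) = 3.362
Population F: 1 + (0.13×1 + 0.69×2.88 + 0.18×3) = 3.6572
Population G: 1 + 3.6572 = 4.6572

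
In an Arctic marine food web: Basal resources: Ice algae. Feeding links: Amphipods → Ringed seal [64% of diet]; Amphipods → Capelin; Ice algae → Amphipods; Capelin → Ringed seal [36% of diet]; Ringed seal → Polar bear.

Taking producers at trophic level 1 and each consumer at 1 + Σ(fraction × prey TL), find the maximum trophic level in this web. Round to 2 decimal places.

Amphipods: 1 + 1 = 2
Capelin: 1 + 2 = 3
Ringed seal: 1 + (0.36×3 + 0.64×2) = 3.36
Polar bear: 1 + 3.36 = 4.36

4.36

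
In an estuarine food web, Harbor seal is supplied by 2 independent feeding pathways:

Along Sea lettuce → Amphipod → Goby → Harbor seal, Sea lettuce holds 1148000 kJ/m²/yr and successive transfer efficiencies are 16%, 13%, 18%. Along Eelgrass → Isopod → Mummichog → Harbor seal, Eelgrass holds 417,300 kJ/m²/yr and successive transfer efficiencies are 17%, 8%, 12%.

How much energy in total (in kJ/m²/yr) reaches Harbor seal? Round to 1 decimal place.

Via Sea lettuce: 1148000 × 0.16 × 0.13 × 0.18 = 4298.112 kJ/m²/yr
Via Eelgrass: 417300 × 0.17 × 0.08 × 0.12 = 681.0336 kJ/m²/yr
Total at Harbor seal: 4298.112 + 681.0336 = 4979.1456 kJ/m²/yr

4979.1 kJ/m²/yr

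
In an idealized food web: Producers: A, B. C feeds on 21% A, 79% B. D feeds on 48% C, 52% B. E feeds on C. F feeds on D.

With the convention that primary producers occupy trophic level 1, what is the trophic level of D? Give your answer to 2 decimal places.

2.48

C: 1 + (0.21×1 + 0.79×1) = 2
D: 1 + (0.48×2 + 0.52×1) = 2.48
E: 1 + 2 = 3
F: 1 + 2.48 = 3.48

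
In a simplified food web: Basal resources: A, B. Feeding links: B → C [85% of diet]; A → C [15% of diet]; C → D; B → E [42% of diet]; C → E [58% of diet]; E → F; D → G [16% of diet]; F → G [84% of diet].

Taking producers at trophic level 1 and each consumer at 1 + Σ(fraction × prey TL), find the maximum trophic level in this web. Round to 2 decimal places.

C: 1 + (0.85×1 + 0.15×1) = 2
D: 1 + 2 = 3
E: 1 + (0.42×1 + 0.58×2) = 2.58
F: 1 + 2.58 = 3.58
G: 1 + (0.16×3 + 0.84×3.58) = 4.4872

4.49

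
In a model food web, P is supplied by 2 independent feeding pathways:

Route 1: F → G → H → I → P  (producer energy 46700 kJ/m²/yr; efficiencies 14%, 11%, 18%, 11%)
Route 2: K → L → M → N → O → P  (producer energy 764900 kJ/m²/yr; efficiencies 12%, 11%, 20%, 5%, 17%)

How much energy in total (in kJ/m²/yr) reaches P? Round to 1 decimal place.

31.4 kJ/m²/yr

Route 1: 46700 × 0.14 × 0.11 × 0.18 × 0.11 = 14.239764 kJ/m²/yr
Route 2: 764900 × 0.12 × 0.11 × 0.2 × 0.05 × 0.17 = 17.164356 kJ/m²/yr
Total at P: 14.239764 + 17.164356 = 31.40412 kJ/m²/yr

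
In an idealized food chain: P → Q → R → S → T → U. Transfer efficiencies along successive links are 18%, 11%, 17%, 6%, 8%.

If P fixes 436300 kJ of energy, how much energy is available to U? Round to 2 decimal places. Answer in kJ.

Q: 436300 × 0.18 = 78534 kJ
R: 78534 × 0.11 = 8638.74 kJ
S: 8638.74 × 0.17 = 1468.5858 kJ
T: 1468.5858 × 0.06 = 88.115148 kJ
U: 88.115148 × 0.08 = 7.04921184 kJ

7.05 kJ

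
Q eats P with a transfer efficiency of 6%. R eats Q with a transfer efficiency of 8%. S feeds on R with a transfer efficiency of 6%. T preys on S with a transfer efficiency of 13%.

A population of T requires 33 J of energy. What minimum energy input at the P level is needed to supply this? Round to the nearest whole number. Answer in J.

Cumulative transfer efficiency: 0.06 × 0.08 × 0.06 × 0.13 = 0.00003744
P energy = 33 / 0.00003744 = 881410 J

881410 J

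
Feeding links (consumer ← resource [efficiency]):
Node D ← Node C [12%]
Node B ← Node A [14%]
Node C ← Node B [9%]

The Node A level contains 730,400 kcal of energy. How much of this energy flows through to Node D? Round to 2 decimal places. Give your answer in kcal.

1104.36 kcal

Node B: 730400 × 0.14 = 102256 kcal
Node C: 102256 × 0.09 = 9203.04 kcal
Node D: 9203.04 × 0.12 = 1104.3648 kcal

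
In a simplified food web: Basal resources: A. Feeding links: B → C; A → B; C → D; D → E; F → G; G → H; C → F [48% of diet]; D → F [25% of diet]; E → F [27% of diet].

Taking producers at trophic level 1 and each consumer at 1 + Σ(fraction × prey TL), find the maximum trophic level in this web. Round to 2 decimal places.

B: 1 + 1 = 2
C: 1 + 2 = 3
D: 1 + 3 = 4
E: 1 + 4 = 5
F: 1 + (0.27×5 + 0.48×3 + 0.25×4) = 4.79
G: 1 + 4.79 = 5.79
H: 1 + 5.79 = 6.79

6.79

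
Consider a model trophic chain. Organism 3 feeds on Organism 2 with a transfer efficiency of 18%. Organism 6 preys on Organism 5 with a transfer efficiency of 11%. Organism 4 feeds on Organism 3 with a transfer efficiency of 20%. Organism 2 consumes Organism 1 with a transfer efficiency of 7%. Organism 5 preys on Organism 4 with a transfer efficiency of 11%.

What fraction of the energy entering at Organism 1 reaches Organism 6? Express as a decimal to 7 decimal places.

0.0000305

Product of link efficiencies: 0.07 × 0.18 × 0.2 × 0.11 × 0.11 = 0.000030492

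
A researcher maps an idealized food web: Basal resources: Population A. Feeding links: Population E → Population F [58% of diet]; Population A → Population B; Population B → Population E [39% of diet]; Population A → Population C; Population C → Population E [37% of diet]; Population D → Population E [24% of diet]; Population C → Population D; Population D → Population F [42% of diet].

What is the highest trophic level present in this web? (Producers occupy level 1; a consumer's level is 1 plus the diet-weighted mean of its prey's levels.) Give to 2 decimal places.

4.14

Population B: 1 + 1 = 2
Population C: 1 + 1 = 2
Population D: 1 + 2 = 3
Population E: 1 + (0.24×3 + 0.37×2 + 0.39×2) = 3.24
Population F: 1 + (0.58×3.24 + 0.42×3) = 4.1392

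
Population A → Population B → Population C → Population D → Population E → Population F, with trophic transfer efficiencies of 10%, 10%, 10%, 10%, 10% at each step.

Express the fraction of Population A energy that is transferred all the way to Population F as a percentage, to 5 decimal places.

0.00100%

Product of link efficiencies: 0.1 × 0.1 × 0.1 × 0.1 × 0.1 = 0.00001
As a percentage: 0.00001 × 100 = 0.00100%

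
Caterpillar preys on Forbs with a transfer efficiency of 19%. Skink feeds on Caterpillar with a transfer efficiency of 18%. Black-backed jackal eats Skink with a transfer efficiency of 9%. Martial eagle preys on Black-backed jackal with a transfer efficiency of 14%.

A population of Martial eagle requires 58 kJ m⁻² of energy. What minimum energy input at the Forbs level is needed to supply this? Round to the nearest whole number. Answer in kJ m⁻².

Cumulative transfer efficiency: 0.19 × 0.18 × 0.09 × 0.14 = 0.00043092
Forbs energy = 58 / 0.00043092 = 134596 kJ m⁻²

134596 kJ m⁻²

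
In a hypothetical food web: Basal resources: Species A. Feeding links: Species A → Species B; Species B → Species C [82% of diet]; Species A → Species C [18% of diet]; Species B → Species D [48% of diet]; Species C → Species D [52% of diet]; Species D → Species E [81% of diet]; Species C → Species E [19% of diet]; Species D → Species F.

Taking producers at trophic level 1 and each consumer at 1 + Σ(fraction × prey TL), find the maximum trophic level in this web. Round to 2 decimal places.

Species B: 1 + 1 = 2
Species C: 1 + (0.82×2 + 0.18×1) = 2.82
Species D: 1 + (0.48×2 + 0.52×2.82) = 3.4264
Species E: 1 + (0.81×3.4264 + 0.19×2.82) = 4.311184
Species F: 1 + 3.4264 = 4.4264

4.43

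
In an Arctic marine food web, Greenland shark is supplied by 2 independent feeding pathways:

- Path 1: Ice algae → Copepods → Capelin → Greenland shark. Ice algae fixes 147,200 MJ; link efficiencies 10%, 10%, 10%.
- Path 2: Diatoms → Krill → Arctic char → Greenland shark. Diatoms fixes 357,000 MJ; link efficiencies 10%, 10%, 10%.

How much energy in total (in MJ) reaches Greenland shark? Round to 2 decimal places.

Path 1: 147200 × 0.1 × 0.1 × 0.1 = 147.2 MJ
Path 2: 357000 × 0.1 × 0.1 × 0.1 = 357 MJ
Total at Greenland shark: 147.2 + 357 = 504.2 MJ

504.20 MJ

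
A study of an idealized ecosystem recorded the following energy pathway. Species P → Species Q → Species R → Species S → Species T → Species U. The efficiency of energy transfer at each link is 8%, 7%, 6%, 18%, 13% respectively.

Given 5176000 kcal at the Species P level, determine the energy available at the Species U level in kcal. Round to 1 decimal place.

Species Q: 5176000 × 0.08 = 414080 kcal
Species R: 414080 × 0.07 = 28985.6 kcal
Species S: 28985.6 × 0.06 = 1739.136 kcal
Species T: 1739.136 × 0.18 = 313.04448 kcal
Species U: 313.04448 × 0.13 = 40.6957824 kcal

40.7 kcal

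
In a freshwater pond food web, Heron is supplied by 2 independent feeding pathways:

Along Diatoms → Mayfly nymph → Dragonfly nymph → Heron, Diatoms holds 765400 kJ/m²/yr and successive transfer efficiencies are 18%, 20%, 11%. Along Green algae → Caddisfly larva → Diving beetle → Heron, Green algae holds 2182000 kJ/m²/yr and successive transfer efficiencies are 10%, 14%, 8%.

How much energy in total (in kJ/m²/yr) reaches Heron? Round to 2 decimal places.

5474.82 kJ/m²/yr

Via Diatoms: 765400 × 0.18 × 0.2 × 0.11 = 3030.984 kJ/m²/yr
Via Green algae: 2182000 × 0.1 × 0.14 × 0.08 = 2443.84 kJ/m²/yr
Total at Heron: 3030.984 + 2443.84 = 5474.824 kJ/m²/yr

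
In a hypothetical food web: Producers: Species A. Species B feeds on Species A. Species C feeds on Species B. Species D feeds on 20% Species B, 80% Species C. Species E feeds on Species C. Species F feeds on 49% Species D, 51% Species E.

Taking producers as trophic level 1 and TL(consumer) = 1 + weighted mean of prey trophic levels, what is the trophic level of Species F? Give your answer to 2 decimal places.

4.90

Species B: 1 + 1 = 2
Species C: 1 + 2 = 3
Species D: 1 + (0.2×2 + 0.8×3) = 3.8
Species E: 1 + 3 = 4
Species F: 1 + (0.49×3.8 + 0.51×4) = 4.902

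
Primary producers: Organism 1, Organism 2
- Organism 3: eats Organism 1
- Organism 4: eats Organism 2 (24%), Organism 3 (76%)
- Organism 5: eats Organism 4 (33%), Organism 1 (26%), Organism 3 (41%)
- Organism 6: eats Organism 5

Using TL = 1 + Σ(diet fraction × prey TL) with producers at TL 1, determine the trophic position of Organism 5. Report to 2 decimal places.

Organism 3: 1 + 1 = 2
Organism 4: 1 + (0.24×1 + 0.76×2) = 2.76
Organism 5: 1 + (0.33×2.76 + 0.26×1 + 0.41×2) = 2.9908
Organism 6: 1 + 2.9908 = 3.9908

2.99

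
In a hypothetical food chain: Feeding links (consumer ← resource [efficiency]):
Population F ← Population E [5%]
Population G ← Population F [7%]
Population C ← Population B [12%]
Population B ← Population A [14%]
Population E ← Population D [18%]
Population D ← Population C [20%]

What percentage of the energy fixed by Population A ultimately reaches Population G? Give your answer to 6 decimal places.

Product of link efficiencies: 0.14 × 0.12 × 0.2 × 0.18 × 0.05 × 0.07 = 0.0000021168
As a percentage: 0.0000021168 × 100 = 0.000212%

0.000212%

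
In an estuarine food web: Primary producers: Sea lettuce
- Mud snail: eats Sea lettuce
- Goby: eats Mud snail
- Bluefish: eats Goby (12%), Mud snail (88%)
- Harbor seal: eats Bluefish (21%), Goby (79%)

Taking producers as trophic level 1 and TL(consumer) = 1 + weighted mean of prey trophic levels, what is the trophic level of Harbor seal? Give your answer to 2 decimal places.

Mud snail: 1 + 1 = 2
Goby: 1 + 2 = 3
Bluefish: 1 + (0.12×3 + 0.88×2) = 3.12
Harbor seal: 1 + (0.21×3.12 + 0.79×3) = 4.0252

4.03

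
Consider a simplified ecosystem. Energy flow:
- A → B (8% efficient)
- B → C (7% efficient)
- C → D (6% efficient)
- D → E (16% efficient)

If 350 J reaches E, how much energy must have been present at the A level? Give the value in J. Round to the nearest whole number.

Cumulative transfer efficiency: 0.08 × 0.07 × 0.06 × 0.16 = 0.00005376
A energy = 350 / 0.00005376 = 6510417 J

6510417 J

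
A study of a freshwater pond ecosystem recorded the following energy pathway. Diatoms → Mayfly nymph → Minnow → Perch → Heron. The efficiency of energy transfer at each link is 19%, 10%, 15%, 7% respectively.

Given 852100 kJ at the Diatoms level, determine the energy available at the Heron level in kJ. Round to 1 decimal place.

Mayfly nymph: 852100 × 0.19 = 161899 kJ
Minnow: 161899 × 0.1 = 16189.9 kJ
Perch: 16189.9 × 0.15 = 2428.485 kJ
Heron: 2428.485 × 0.07 = 169.99395 kJ

170.0 kJ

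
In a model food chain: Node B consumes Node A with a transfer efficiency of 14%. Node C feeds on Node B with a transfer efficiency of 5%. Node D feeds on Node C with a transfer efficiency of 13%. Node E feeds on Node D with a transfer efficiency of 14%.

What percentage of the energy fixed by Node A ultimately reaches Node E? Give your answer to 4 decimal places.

Product of link efficiencies: 0.14 × 0.05 × 0.13 × 0.14 = 0.0001274
As a percentage: 0.0001274 × 100 = 0.0127%

0.0127%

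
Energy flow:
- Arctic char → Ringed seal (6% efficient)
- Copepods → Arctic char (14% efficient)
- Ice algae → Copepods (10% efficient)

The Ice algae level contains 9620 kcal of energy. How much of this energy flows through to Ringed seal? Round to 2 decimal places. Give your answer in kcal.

8.08 kcal

Copepods: 9620 × 0.1 = 962 kcal
Arctic char: 962 × 0.14 = 134.68 kcal
Ringed seal: 134.68 × 0.06 = 8.0808 kcal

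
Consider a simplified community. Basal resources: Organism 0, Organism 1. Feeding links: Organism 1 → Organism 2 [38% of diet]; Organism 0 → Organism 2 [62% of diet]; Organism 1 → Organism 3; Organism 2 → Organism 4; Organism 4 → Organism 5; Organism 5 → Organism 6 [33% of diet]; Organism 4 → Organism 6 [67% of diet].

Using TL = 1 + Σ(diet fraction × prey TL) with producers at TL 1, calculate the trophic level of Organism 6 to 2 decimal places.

Organism 2: 1 + (0.38×1 + 0.62×1) = 2
Organism 3: 1 + 1 = 2
Organism 4: 1 + 2 = 3
Organism 5: 1 + 3 = 4
Organism 6: 1 + (0.33×4 + 0.67×3) = 4.33

4.33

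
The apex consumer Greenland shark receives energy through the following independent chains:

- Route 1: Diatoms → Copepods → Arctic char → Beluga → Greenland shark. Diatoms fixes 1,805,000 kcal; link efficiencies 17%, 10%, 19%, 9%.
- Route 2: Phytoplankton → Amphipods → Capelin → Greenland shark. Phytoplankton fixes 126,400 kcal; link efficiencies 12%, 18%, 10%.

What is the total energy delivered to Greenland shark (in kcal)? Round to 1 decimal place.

797.7 kcal

Route 1: 1805000 × 0.17 × 0.1 × 0.19 × 0.09 = 524.7135 kcal
Route 2: 126400 × 0.12 × 0.18 × 0.1 = 273.024 kcal
Total at Greenland shark: 524.7135 + 273.024 = 797.7375 kcal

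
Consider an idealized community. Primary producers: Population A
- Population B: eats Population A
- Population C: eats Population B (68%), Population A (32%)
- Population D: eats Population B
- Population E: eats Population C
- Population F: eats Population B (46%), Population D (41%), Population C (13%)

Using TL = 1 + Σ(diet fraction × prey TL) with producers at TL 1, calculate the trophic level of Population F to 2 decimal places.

3.50

Population B: 1 + 1 = 2
Population C: 1 + (0.68×2 + 0.32×1) = 2.68
Population D: 1 + 2 = 3
Population E: 1 + 2.68 = 3.68
Population F: 1 + (0.46×2 + 0.41×3 + 0.13×2.68) = 3.4984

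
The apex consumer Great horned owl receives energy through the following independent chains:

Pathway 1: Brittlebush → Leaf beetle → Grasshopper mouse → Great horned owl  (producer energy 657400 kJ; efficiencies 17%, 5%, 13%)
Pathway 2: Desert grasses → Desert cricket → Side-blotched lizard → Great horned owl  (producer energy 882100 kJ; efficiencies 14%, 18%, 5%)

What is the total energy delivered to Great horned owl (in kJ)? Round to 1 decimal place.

1837.9 kJ

Pathway 1: 657400 × 0.17 × 0.05 × 0.13 = 726.427 kJ
Pathway 2: 882100 × 0.14 × 0.18 × 0.05 = 1111.446 kJ
Total at Great horned owl: 726.427 + 1111.446 = 1837.873 kJ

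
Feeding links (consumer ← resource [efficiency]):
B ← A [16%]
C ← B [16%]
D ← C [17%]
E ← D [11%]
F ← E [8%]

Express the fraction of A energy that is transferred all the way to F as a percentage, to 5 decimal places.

0.00383%

Product of link efficiencies: 0.16 × 0.16 × 0.17 × 0.11 × 0.08 = 0.0000382976
As a percentage: 0.0000382976 × 100 = 0.00383%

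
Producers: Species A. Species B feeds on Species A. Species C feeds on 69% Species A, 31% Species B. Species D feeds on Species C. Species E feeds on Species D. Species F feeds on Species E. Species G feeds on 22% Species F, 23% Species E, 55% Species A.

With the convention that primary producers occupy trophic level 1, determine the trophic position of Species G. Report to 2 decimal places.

3.71

Species B: 1 + 1 = 2
Species C: 1 + (0.69×1 + 0.31×2) = 2.31
Species D: 1 + 2.31 = 3.31
Species E: 1 + 3.31 = 4.31
Species F: 1 + 4.31 = 5.31
Species G: 1 + (0.22×5.31 + 0.23×4.31 + 0.55×1) = 3.7095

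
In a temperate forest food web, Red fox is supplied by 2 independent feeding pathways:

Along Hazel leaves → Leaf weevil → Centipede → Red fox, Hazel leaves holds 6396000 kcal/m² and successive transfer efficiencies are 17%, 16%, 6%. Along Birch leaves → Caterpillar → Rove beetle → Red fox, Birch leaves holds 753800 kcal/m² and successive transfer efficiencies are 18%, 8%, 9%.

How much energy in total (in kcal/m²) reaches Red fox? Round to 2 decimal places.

Via Hazel leaves: 6396000 × 0.17 × 0.16 × 0.06 = 10438.272 kcal/m²
Via Birch leaves: 753800 × 0.18 × 0.08 × 0.09 = 976.9248 kcal/m²
Total at Red fox: 10438.272 + 976.9248 = 11415.1968 kcal/m²

11415.20 kcal/m²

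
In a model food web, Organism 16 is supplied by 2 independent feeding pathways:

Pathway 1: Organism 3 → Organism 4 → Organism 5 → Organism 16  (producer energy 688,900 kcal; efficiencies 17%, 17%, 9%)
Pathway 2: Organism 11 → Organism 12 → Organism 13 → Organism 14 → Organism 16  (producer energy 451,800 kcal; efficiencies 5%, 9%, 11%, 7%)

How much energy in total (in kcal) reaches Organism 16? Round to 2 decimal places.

Pathway 1: 688900 × 0.17 × 0.17 × 0.09 = 1791.8289 kcal
Pathway 2: 451800 × 0.05 × 0.09 × 0.11 × 0.07 = 15.65487 kcal
Total at Organism 16: 1791.8289 + 15.65487 = 1807.48377 kcal

1807.48 kcal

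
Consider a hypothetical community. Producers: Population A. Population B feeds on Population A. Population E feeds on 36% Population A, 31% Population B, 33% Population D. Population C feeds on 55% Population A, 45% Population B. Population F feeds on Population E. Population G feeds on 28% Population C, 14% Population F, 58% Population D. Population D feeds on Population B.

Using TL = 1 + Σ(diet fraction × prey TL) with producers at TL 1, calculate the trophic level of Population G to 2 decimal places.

Population B: 1 + 1 = 2
Population C: 1 + (0.55×1 + 0.45×2) = 2.45
Population D: 1 + 2 = 3
Population E: 1 + (0.36×1 + 0.31×2 + 0.33×3) = 2.97
Population F: 1 + 2.97 = 3.97
Population G: 1 + (0.28×2.45 + 0.14×3.97 + 0.58×3) = 3.9818

3.98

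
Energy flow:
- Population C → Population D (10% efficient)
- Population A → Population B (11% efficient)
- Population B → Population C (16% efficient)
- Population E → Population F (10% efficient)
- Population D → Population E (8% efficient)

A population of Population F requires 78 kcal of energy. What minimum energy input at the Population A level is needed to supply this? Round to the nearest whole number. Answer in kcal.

5539773 kcal

Cumulative transfer efficiency: 0.11 × 0.16 × 0.1 × 0.08 × 0.1 = 0.00001408
Population A energy = 78 / 0.00001408 = 5539773 kcal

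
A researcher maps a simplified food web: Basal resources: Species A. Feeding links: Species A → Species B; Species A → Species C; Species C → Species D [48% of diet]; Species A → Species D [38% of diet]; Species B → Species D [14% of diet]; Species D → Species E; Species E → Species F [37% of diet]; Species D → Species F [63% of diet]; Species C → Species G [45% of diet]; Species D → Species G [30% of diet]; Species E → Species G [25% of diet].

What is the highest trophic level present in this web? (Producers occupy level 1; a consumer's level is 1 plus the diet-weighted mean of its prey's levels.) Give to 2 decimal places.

3.99

Species B: 1 + 1 = 2
Species C: 1 + 1 = 2
Species D: 1 + (0.48×2 + 0.38×1 + 0.14×2) = 2.62
Species E: 1 + 2.62 = 3.62
Species F: 1 + (0.37×3.62 + 0.63×2.62) = 3.99
Species G: 1 + (0.45×2 + 0.3×2.62 + 0.25×3.62) = 3.591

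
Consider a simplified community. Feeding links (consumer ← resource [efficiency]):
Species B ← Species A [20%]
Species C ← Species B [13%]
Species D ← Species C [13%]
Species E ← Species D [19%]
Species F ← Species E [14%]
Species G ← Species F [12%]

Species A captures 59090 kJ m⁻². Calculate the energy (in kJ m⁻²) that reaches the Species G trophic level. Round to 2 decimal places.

0.64 kJ m⁻²

Species B: 59090 × 0.2 = 11818 kJ m⁻²
Species C: 11818 × 0.13 = 1536.34 kJ m⁻²
Species D: 1536.34 × 0.13 = 199.7242 kJ m⁻²
Species E: 199.7242 × 0.19 = 37.947598 kJ m⁻²
Species F: 37.947598 × 0.14 = 5.31266372 kJ m⁻²
Species G: 5.31266372 × 0.12 = 0.6375196464 kJ m⁻²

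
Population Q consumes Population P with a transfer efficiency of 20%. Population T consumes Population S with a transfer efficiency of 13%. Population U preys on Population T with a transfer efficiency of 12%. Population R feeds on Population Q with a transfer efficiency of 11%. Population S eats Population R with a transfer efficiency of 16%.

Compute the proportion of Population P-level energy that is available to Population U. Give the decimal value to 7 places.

Product of link efficiencies: 0.2 × 0.11 × 0.16 × 0.13 × 0.12 = 0.000054912

0.0000549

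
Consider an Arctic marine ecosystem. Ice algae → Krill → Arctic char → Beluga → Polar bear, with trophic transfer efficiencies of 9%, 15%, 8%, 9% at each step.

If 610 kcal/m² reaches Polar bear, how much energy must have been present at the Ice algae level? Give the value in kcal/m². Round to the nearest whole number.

Cumulative transfer efficiency: 0.09 × 0.15 × 0.08 × 0.09 = 0.0000972
Ice algae energy = 610 / 0.0000972 = 6275720 kcal/m²

6275720 kcal/m²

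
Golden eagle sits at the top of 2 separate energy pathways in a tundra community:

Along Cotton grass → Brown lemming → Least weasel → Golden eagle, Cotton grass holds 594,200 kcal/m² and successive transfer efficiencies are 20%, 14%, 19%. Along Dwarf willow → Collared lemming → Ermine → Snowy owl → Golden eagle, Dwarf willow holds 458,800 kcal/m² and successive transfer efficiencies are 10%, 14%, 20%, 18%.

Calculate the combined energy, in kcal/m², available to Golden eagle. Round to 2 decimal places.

Via Cotton grass: 594200 × 0.2 × 0.14 × 0.19 = 3161.144 kcal/m²
Via Dwarf willow: 458800 × 0.1 × 0.14 × 0.2 × 0.18 = 231.2352 kcal/m²
Total at Golden eagle: 3161.144 + 231.2352 = 3392.3792 kcal/m²

3392.38 kcal/m²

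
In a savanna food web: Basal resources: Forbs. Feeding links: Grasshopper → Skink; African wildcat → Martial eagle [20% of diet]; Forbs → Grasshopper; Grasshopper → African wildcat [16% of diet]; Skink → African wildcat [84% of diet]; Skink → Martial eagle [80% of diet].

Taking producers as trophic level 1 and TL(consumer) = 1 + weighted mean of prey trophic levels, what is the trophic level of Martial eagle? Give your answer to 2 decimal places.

Grasshopper: 1 + 1 = 2
Skink: 1 + 2 = 3
African wildcat: 1 + (0.84×3 + 0.16×2) = 3.84
Martial eagle: 1 + (0.2×3.84 + 0.8×3) = 4.168

4.17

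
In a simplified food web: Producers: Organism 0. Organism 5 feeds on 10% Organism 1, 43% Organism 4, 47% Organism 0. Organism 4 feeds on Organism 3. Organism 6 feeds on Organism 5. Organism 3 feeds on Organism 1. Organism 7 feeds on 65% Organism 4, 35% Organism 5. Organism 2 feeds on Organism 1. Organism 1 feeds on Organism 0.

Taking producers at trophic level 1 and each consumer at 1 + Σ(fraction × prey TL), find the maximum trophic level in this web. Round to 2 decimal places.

4.79

Organism 1: 1 + 1 = 2
Organism 2: 1 + 2 = 3
Organism 3: 1 + 2 = 3
Organism 4: 1 + 3 = 4
Organism 5: 1 + (0.1×2 + 0.43×4 + 0.47×1) = 3.39
Organism 6: 1 + 3.39 = 4.39
Organism 7: 1 + (0.65×4 + 0.35×3.39) = 4.7865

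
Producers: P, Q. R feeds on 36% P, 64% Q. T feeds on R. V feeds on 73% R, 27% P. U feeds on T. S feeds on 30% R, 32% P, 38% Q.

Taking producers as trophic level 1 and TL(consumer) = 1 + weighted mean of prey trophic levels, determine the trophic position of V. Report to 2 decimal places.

2.73

R: 1 + (0.36×1 + 0.64×1) = 2
S: 1 + (0.3×2 + 0.32×1 + 0.38×1) = 2.3
T: 1 + 2 = 3
U: 1 + 3 = 4
V: 1 + (0.73×2 + 0.27×1) = 2.73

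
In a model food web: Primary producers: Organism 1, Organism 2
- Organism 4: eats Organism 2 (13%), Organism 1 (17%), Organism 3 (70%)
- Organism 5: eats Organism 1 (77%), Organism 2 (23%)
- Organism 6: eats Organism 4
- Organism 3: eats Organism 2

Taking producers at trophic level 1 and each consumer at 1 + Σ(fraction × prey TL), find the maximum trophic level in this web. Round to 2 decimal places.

3.70

Organism 3: 1 + 1 = 2
Organism 4: 1 + (0.13×1 + 0.17×1 + 0.7×2) = 2.7
Organism 5: 1 + (0.77×1 + 0.23×1) = 2
Organism 6: 1 + 2.7 = 3.7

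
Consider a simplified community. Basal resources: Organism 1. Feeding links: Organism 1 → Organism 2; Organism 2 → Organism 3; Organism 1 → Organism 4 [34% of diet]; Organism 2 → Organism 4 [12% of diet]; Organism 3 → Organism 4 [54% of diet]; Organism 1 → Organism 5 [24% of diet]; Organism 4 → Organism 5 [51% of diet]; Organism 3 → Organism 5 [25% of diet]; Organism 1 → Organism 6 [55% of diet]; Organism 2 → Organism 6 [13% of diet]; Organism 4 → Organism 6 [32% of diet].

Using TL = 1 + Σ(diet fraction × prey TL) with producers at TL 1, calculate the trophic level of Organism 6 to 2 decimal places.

Organism 2: 1 + 1 = 2
Organism 3: 1 + 2 = 3
Organism 4: 1 + (0.34×1 + 0.12×2 + 0.54×3) = 3.2
Organism 5: 1 + (0.24×1 + 0.51×3.2 + 0.25×3) = 3.622
Organism 6: 1 + (0.55×1 + 0.13×2 + 0.32×3.2) = 2.834

2.83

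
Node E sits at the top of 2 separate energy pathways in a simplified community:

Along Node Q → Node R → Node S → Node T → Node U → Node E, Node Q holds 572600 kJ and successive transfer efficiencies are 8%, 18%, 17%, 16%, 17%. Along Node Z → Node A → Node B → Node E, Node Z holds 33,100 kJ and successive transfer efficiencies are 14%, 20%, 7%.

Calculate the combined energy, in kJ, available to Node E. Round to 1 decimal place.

Via Node Q: 572600 × 0.08 × 0.18 × 0.17 × 0.16 × 0.17 = 38.12691456 kJ
Via Node Z: 33100 × 0.14 × 0.2 × 0.07 = 64.876 kJ
Total at Node E: 38.12691456 + 64.876 = 103.00291456 kJ

103.0 kJ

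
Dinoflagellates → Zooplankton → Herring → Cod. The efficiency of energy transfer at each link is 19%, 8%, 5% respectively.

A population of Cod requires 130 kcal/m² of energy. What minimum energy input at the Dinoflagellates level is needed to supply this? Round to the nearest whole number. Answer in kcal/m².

171053 kcal/m²

Cumulative transfer efficiency: 0.19 × 0.08 × 0.05 = 0.00076
Dinoflagellates energy = 130 / 0.00076 = 171053 kcal/m²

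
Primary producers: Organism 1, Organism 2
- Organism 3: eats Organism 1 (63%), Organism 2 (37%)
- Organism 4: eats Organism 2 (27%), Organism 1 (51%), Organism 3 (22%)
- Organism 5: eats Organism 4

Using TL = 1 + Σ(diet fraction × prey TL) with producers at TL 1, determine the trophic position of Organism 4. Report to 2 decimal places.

Organism 3: 1 + (0.63×1 + 0.37×1) = 2
Organism 4: 1 + (0.27×1 + 0.51×1 + 0.22×2) = 2.22
Organism 5: 1 + 2.22 = 3.22

2.22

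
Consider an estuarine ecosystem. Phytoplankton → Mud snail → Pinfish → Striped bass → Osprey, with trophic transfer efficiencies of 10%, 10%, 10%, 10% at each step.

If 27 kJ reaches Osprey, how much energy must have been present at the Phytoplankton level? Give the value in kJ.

270000 kJ

Cumulative transfer efficiency: 0.1 × 0.1 × 0.1 × 0.1 = 0.0001
Phytoplankton energy = 27 / 0.0001 = 270000 kJ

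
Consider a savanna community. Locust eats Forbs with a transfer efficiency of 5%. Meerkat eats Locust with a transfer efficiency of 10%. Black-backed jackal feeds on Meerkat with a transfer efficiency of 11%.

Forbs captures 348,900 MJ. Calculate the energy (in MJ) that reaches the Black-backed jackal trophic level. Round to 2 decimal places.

191.90 MJ

Locust: 348900 × 0.05 = 17445 MJ
Meerkat: 17445 × 0.1 = 1744.5 MJ
Black-backed jackal: 1744.5 × 0.11 = 191.895 MJ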